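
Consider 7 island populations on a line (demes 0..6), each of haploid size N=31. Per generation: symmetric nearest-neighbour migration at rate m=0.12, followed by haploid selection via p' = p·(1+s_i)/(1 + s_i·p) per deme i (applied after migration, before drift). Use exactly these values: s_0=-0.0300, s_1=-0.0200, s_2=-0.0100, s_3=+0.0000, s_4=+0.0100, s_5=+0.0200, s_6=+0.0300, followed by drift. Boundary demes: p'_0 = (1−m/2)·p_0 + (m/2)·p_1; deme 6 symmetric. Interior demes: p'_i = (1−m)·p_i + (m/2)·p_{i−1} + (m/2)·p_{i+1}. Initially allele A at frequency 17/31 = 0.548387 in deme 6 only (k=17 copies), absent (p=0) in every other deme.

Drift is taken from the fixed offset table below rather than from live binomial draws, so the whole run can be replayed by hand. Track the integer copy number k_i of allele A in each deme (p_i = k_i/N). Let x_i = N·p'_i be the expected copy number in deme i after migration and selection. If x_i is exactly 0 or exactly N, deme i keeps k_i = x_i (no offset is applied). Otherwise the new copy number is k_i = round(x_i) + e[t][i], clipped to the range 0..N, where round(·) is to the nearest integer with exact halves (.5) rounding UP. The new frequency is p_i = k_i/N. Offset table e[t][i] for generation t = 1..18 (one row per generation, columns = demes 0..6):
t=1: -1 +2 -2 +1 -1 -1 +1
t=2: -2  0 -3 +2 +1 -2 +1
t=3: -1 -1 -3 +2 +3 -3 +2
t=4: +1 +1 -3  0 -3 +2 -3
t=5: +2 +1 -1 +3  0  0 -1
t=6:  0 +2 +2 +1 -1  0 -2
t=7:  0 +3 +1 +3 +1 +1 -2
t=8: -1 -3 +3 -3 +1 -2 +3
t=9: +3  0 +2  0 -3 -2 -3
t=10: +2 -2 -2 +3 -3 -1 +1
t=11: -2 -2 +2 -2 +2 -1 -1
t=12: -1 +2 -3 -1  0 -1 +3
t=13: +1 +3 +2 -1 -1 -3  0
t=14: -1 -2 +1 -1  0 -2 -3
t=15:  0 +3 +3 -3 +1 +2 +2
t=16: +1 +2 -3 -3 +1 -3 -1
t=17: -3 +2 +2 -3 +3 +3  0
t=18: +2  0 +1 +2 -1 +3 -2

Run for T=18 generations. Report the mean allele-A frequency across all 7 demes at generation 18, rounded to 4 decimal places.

0.0968

t=0: k=[0 0 0 0 0 0 17]
t=1: x=[0.0000 0.0000 0.0000 0.0000 0.0000 1.0397 16.2087] k=[0 0 0 0 0 0 17]
t=2: x=[0.0000 0.0000 0.0000 0.0000 0.0000 1.0397 16.2087] k=[0 0 0 0 0 0 17]
t=3: x=[0.0000 0.0000 0.0000 0.0000 0.0000 1.0397 16.2087] k=[0 0 0 0 0 0 18]
t=4: x=[0.0000 0.0000 0.0000 0.0000 0.0000 1.1008 17.1468] k=[0 0 0 0 0 3 14]
t=5: x=[0.0000 0.0000 0.0000 0.0000 0.1818 3.5416 13.5651] k=[0 0 0 0 0 4 13]
t=6: x=[0.0000 0.0000 0.0000 0.0000 0.2424 4.3739 12.6809] k=[0 0 0 0 0 4 11]
t=7: x=[0.0000 0.0000 0.0000 0.0000 0.2424 4.2521 10.7870] k=[0 0 0 0 1 5 9]
t=8: x=[0.0000 0.0000 0.0000 0.0600 1.1913 5.0836 8.9470] k=[0 0 0 0 2 3 12]
t=9: x=[0.0000 0.0000 0.0000 0.1200 1.9582 3.5416 11.6743] k=[0 0 0 0 0 2 9]
t=10: x=[0.0000 0.0000 0.0000 0.0000 0.1212 2.3425 8.7646] k=[0 0 0 0 0 1 10]
t=11: x=[0.0000 0.0000 0.0000 0.0000 0.0606 1.5082 9.6554] k=[0 0 0 0 2 1 9]
t=12: x=[0.0000 0.0000 0.0000 0.1200 1.8371 1.5692 8.7038] k=[0 0 0 0 2 1 12]
t=13: x=[0.0000 0.0000 0.0000 0.1200 1.8371 1.7525 11.5534] k=[0 0 0 0 1 0 12]
t=14: x=[0.0000 0.0000 0.0000 0.0600 0.8885 0.7952 11.4929] k=[0 0 0 0 1 0 8]
t=15: x=[0.0000 0.0000 0.0000 0.0600 0.8885 0.5506 7.6896] k=[0 0 0 0 2 3 10]
t=16: x=[0.0000 0.0000 0.0000 0.1200 1.9582 3.4198 9.7768] k=[0 0 0 0 3 0 9]
t=17: x=[0.0000 0.0000 0.0000 0.1800 2.6641 0.7341 8.6430] k=[0 0 0 0 6 4 9]
t=18: x=[0.0000 0.0000 0.0000 0.3600 5.5653 4.4956 8.8862] k=[0 0 0 2 5 7 7]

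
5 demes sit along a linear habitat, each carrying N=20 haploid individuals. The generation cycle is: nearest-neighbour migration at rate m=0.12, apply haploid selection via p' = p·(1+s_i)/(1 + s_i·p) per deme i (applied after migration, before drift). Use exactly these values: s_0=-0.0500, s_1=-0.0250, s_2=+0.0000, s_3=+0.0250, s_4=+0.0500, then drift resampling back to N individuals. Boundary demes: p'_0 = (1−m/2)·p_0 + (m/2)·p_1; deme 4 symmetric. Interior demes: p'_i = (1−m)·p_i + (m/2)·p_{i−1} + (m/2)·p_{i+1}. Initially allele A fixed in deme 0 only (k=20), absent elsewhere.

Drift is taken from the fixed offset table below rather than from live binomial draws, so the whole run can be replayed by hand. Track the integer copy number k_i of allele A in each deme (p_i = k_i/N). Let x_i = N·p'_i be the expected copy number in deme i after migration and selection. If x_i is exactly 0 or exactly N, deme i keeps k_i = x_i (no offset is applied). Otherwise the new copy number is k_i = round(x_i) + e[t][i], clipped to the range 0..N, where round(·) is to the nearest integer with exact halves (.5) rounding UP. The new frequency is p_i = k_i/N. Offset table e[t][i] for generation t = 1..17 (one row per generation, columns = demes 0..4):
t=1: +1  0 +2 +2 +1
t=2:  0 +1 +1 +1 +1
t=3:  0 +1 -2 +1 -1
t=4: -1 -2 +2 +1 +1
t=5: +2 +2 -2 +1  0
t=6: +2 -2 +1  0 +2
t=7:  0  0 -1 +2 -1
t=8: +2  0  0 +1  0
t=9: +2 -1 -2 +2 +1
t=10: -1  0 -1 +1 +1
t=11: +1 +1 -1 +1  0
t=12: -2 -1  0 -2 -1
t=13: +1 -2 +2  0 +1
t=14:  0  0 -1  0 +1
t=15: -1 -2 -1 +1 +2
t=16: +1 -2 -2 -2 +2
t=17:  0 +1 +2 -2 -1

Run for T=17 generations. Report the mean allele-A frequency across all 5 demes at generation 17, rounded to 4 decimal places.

0.2400

t=0: k=[20 0 0 0 0]
t=1: x=[18.7408 1.1718 0.0000 0.0000 0.0000] k=[20 1 0 0 0]
t=2: x=[18.8036 2.0333 0.0600 0.0000 0.0000] k=[19 3 1 0 0]
t=3: x=[17.9474 3.7621 1.0600 0.0615 0.0000] k=[18 5 0 1 0]
t=4: x=[17.0949 5.3799 0.3600 0.9010 0.0630] k=[16 3 2 2 1]
t=5: x=[15.0309 3.6439 2.0600 1.9837 1.1101] k=[17 6 0 3 1]
t=6: x=[16.1841 6.1913 0.5400 2.7582 1.1727] k=[18 4 2 3 3]
t=7: x=[17.0327 4.6293 2.1800 3.0025 3.1266] k=[17 5 1 5 2]
t=8: x=[16.1222 5.3799 1.4800 4.6678 2.2766] k=[18 5 1 6 2]
t=9: x=[17.0949 5.4392 1.5400 5.5586 2.3389] k=[19 4 0 8 3]
t=10: x=[18.0100 4.5701 0.7200 7.3343 3.4366] k=[17 5 0 8 4]
t=11: x=[16.1222 5.3205 0.7800 7.3947 4.4053] k=[17 6 0 8 4]
t=12: x=[16.1841 6.1913 0.8400 7.3947 4.4053] k=[14 5 1 5 3]
t=13: x=[13.2323 5.2020 1.4800 4.7286 3.2506] k=[14 3 3 5 4]
t=14: x=[13.1102 3.5849 3.1200 4.9109 4.2202] k=[13 4 2 5 5]
t=15: x=[12.2176 4.3334 2.3000 4.9109 5.1852] k=[11 2 1 6 7]
t=16: x=[10.2038 2.4255 1.3600 5.8618 7.1627] k=[11 0 0 4 9]
t=17: x=[10.0837 0.6440 0.2400 4.1405 8.9405] k=[10 2 2 2 8]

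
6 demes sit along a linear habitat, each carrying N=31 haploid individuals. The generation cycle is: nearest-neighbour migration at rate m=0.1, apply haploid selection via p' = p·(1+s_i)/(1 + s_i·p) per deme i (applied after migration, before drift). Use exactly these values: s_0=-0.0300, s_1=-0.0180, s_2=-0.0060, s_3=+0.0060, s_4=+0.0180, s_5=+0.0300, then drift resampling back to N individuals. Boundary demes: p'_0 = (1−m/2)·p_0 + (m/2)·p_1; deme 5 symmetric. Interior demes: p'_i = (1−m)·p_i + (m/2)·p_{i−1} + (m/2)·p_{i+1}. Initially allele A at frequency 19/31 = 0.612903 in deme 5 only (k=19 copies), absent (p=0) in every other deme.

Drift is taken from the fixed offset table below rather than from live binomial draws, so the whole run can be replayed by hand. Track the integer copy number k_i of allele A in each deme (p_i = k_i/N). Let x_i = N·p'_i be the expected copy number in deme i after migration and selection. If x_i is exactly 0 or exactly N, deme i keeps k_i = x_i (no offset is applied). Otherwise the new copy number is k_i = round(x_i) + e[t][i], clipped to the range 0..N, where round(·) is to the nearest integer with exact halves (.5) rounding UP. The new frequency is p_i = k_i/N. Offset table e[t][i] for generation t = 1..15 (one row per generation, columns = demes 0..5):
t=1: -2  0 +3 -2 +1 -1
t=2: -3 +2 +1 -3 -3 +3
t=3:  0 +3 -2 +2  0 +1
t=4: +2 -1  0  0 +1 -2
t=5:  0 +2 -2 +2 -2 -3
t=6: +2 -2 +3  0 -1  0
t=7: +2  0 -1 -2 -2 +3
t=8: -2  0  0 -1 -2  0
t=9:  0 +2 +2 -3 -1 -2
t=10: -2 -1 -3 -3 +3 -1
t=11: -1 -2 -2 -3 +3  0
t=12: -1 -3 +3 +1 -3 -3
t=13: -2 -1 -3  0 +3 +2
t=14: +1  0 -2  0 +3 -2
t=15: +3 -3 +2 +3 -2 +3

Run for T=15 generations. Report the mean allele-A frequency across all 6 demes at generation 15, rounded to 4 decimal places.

t=0: k=[0 0 0 0 0 19]
t=1: x=[0.0000 0.0000 0.0000 0.0000 0.9666 18.2723] k=[0 0 0 0 2 17]
t=2: x=[0.0000 0.0000 0.0000 0.1006 2.6936 16.4784] k=[0 0 0 0 0 19]
t=3: x=[0.0000 0.0000 0.0000 0.0000 0.9666 18.2723] k=[0 0 0 0 1 19]
t=4: x=[0.0000 0.0000 0.0000 0.0503 1.8813 18.3221] k=[0 0 0 0 3 16]
t=5: x=[0.0000 0.0000 0.0000 0.1509 3.5558 15.5791] k=[0 0 0 2 2 13]
t=6: x=[0.0000 0.0000 0.0994 1.9107 2.5921 12.6708] k=[0 0 3 2 2 13]
t=7: x=[0.0000 0.1473 2.7847 2.0615 2.5921 12.6708] k=[0 0 2 0 1 16]
t=8: x=[0.0000 0.0982 1.7898 0.1509 1.7289 15.4791] k=[0 0 2 0 0 15]
t=9: x=[0.0000 0.0982 1.7898 0.1006 0.7632 14.4778] k=[0 2 4 0 0 12]
t=10: x=[0.0970 1.9663 3.6804 0.2012 0.6106 11.6139] k=[0 1 1 0 4 11]
t=11: x=[0.0485 0.9334 0.9445 0.2515 4.2145 10.8576] k=[0 0 0 0 7 11]
t=12: x=[0.0000 0.0000 0.0000 0.3521 6.9457 11.0089] k=[0 0 0 1 4 8]
t=13: x=[0.0000 0.0000 0.0497 1.1064 4.1132 7.9738] k=[0 0 0 1 7 10]
t=14: x=[0.0000 0.0000 0.0497 1.2572 6.9457 10.0497] k=[0 0 0 1 10 8]
t=15: x=[0.0000 0.0000 0.0497 1.4080 9.5676 8.2781] k=[0 0 2 4 8 11]

0.1344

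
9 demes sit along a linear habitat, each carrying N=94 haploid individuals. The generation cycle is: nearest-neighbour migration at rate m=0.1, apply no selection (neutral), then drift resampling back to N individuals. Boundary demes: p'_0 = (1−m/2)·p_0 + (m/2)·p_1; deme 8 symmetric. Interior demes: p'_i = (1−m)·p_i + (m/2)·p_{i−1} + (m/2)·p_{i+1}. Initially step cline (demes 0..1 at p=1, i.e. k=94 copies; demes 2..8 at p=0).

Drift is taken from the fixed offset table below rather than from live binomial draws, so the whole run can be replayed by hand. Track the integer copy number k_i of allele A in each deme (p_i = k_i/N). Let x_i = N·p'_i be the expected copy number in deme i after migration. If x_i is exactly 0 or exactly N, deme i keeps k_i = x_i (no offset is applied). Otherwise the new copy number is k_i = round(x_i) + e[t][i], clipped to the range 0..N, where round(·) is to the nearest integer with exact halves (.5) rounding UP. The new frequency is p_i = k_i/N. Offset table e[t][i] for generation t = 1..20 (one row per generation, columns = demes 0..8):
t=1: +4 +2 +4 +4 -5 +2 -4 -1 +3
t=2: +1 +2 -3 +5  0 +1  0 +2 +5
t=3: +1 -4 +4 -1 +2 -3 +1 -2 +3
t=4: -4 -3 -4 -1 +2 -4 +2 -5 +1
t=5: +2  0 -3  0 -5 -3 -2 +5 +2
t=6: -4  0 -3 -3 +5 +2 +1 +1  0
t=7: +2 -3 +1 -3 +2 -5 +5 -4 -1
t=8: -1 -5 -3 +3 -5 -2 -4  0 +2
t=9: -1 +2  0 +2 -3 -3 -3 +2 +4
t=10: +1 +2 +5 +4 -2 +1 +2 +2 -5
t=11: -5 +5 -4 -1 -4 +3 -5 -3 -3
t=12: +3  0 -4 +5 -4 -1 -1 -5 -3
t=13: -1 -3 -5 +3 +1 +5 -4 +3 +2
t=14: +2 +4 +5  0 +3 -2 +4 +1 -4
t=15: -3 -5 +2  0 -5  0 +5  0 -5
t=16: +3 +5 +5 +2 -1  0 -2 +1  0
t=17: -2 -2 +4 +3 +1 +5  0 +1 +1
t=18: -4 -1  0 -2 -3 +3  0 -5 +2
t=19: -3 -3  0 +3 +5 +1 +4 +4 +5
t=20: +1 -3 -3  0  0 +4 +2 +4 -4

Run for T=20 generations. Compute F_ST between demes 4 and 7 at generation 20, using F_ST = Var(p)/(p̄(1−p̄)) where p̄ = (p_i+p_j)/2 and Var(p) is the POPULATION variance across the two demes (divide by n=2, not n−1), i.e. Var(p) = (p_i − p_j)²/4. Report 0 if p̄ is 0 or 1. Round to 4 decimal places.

0.0076

t=0: k=[94 94 0 0 0 0 0 0 0]
t=1: x=[94.0000 89.3000 4.7000 0.0000 0.0000 0.0000 0.0000 0.0000 0.0000] k=[94 91 9 0 0 0 0 0 0]
t=2: x=[93.8500 87.0500 12.6500 0.4500 0.0000 0.0000 0.0000 0.0000 0.0000] k=[94 89 10 5 0 0 0 0 0]
t=3: x=[93.7500 85.3000 13.7000 5.0000 0.2500 0.0000 0.0000 0.0000 0.0000] k=[94 81 18 4 2 0 0 0 0]
t=4: x=[93.3500 78.5000 20.4500 4.6000 2.0000 0.1000 0.0000 0.0000 0.0000] k=[89 76 16 4 4 0 0 0 0]
t=5: x=[88.3500 73.6500 18.4000 4.6000 3.8000 0.2000 0.0000 0.0000 0.0000] k=[90 74 15 5 0 0 0 0 0]
t=6: x=[89.2000 71.8500 17.4500 5.2500 0.2500 0.0000 0.0000 0.0000 0.0000] k=[85 72 14 2 5 0 0 0 0]
t=7: x=[84.3500 69.7500 16.3000 2.7500 4.6000 0.2500 0.0000 0.0000 0.0000] k=[86 67 17 0 7 0 0 0 0]
t=8: x=[85.0500 65.4500 18.6500 1.2000 6.3000 0.3500 0.0000 0.0000 0.0000] k=[84 60 16 4 1 0 0 0 0]
t=9: x=[82.8000 59.0000 17.6000 4.4500 1.1000 0.0500 0.0000 0.0000 0.0000] k=[82 61 18 6 0 0 0 0 0]
t=10: x=[80.9500 59.9000 19.5500 6.3000 0.3000 0.0000 0.0000 0.0000 0.0000] k=[82 62 25 10 0 0 0 0 0]
t=11: x=[81.0000 61.1500 26.1000 10.2500 0.5000 0.0000 0.0000 0.0000 0.0000] k=[76 66 22 9 0 0 0 0 0]
t=12: x=[75.5000 64.3000 23.5500 9.2000 0.4500 0.0000 0.0000 0.0000 0.0000] k=[79 64 20 14 0 0 0 0 0]
t=13: x=[78.2500 62.5500 21.9000 13.6000 0.7000 0.0000 0.0000 0.0000 0.0000] k=[77 60 17 17 2 0 0 0 0]
t=14: x=[76.1500 58.7000 19.1500 16.2500 2.6500 0.1000 0.0000 0.0000 0.0000] k=[78 63 24 16 6 0 0 0 0]
t=15: x=[77.2500 61.8000 25.5500 15.9000 6.2000 0.3000 0.0000 0.0000 0.0000] k=[74 57 28 16 1 0 0 0 0]
t=16: x=[73.1500 56.4000 28.8500 15.8500 1.7000 0.0500 0.0000 0.0000 0.0000] k=[76 61 34 18 1 0 0 0 0]
t=17: x=[75.2500 60.4000 34.5500 17.9500 1.8000 0.0500 0.0000 0.0000 0.0000] k=[73 58 39 21 3 5 0 0 0]
t=18: x=[72.2500 57.8000 39.0500 21.0000 4.0000 4.6500 0.2500 0.0000 0.0000] k=[68 57 39 19 1 8 0 0 0]
t=19: x=[67.4500 56.6500 38.9000 19.1000 2.2500 7.2500 0.4000 0.0000 0.0000] k=[64 54 39 22 7 8 4 0 0]
t=20: x=[63.5000 53.7500 38.9000 22.1000 7.8000 7.7500 4.0000 0.2000 0.0000] k=[65 51 36 22 8 12 6 4 0]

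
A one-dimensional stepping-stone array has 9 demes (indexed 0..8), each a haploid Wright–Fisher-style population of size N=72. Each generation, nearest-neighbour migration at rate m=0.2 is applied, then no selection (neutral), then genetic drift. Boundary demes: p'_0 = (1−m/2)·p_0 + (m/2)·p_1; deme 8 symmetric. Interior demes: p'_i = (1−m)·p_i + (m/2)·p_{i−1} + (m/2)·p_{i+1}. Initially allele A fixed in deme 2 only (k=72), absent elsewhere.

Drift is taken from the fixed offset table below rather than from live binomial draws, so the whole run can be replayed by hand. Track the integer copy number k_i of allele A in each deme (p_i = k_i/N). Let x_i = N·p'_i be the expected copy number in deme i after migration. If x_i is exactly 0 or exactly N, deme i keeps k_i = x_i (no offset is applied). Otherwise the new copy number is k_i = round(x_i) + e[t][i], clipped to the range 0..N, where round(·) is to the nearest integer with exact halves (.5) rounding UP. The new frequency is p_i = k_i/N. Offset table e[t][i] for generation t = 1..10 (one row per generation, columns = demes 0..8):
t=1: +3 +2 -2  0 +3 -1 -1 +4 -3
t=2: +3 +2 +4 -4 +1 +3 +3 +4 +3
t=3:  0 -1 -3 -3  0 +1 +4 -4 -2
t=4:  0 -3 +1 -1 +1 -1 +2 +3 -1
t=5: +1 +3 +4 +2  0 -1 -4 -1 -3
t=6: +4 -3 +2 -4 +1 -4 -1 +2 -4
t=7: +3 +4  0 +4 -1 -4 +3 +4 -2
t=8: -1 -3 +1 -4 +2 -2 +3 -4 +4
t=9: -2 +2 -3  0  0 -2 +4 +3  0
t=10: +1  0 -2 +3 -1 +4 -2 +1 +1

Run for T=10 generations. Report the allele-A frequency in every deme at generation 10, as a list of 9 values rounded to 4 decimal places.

[0.2222, 0.2778, 0.2639, 0.2361, 0.0972, 0.0694, 0.0000, 0.0000, 0.0000]

t=0: k=[0 0 72 0 0 0 0 0 0]
t=1: x=[0.0000 7.2000 57.6000 7.2000 0.0000 0.0000 0.0000 0.0000 0.0000] k=[0 9 56 7 0 0 0 0 0]
t=2: x=[0.9000 12.8000 46.4000 11.2000 0.7000 0.0000 0.0000 0.0000 0.0000] k=[4 15 50 7 2 0 0 0 0]
t=3: x=[5.1000 17.4000 42.2000 10.8000 2.3000 0.2000 0.0000 0.0000 0.0000] k=[5 16 39 8 2 1 0 0 0]
t=4: x=[6.1000 17.2000 33.6000 10.5000 2.5000 1.0000 0.1000 0.0000 0.0000] k=[6 14 35 10 4 0 2 0 0]
t=5: x=[6.8000 15.3000 30.4000 11.9000 4.2000 0.6000 1.6000 0.2000 0.0000] k=[8 18 34 14 4 0 0 0 0]
t=6: x=[9.0000 18.6000 30.4000 15.0000 4.6000 0.4000 0.0000 0.0000 0.0000] k=[13 16 32 11 6 0 0 0 0]
t=7: x=[13.3000 17.3000 28.3000 12.6000 5.9000 0.6000 0.0000 0.0000 0.0000] k=[16 21 28 17 5 0 0 0 0]
t=8: x=[16.5000 21.2000 26.2000 16.9000 5.7000 0.5000 0.0000 0.0000 0.0000] k=[16 18 27 13 8 0 0 0 0]
t=9: x=[16.2000 18.7000 24.7000 13.9000 7.7000 0.8000 0.0000 0.0000 0.0000] k=[14 21 22 14 8 0 0 0 0]
t=10: x=[14.7000 20.4000 21.1000 14.2000 7.8000 0.8000 0.0000 0.0000 0.0000] k=[16 20 19 17 7 5 0 0 0]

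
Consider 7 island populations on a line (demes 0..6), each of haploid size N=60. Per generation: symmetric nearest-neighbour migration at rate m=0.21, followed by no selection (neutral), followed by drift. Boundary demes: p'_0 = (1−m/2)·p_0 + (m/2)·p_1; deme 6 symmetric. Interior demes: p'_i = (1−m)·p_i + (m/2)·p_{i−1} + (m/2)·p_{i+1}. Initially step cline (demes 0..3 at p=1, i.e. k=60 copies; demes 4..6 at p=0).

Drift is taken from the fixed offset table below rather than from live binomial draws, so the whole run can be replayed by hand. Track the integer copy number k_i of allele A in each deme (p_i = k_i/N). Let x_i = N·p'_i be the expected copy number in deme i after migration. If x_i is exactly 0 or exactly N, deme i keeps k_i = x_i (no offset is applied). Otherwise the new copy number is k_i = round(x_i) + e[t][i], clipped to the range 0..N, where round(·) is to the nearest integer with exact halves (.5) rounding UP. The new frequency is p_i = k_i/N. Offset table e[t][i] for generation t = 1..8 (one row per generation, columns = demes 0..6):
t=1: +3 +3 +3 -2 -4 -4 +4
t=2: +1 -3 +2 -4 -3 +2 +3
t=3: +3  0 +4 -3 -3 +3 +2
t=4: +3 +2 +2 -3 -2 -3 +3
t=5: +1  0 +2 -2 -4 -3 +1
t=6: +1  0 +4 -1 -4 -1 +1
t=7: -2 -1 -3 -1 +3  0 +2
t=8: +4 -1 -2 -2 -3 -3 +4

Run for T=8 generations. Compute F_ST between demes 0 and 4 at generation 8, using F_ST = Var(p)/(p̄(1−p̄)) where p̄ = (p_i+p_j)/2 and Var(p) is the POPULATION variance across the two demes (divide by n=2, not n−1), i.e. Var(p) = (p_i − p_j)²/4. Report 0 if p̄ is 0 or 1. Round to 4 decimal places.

t=0: k=[60 60 60 60 0 0 0]
t=1: x=[60.0000 60.0000 60.0000 53.7000 6.3000 0.0000 0.0000] k=[60 60 60 52 2 0 0]
t=2: x=[60.0000 60.0000 59.1600 47.5900 7.0400 0.2100 0.0000] k=[60 60 60 44 4 2 0]
t=3: x=[60.0000 60.0000 58.3200 41.4800 7.9900 2.0000 0.2100] k=[60 60 60 38 5 5 2]
t=4: x=[60.0000 60.0000 57.6900 36.8450 8.4650 4.6850 2.3150] k=[60 60 60 34 6 2 5]
t=5: x=[60.0000 60.0000 57.2700 33.7900 8.5200 2.7350 4.6850] k=[60 60 59 32 5 0 6]
t=6: x=[60.0000 59.8950 56.2700 32.0000 7.3100 1.1550 5.3700] k=[60 60 60 31 3 0 6]
t=7: x=[60.0000 60.0000 56.9550 31.1050 5.6250 0.9450 5.3700] k=[60 60 54 30 9 1 7]
t=8: x=[60.0000 59.3700 52.1100 30.3150 10.3650 2.4700 6.3700] k=[60 58 50 28 7 0 10]

0.7910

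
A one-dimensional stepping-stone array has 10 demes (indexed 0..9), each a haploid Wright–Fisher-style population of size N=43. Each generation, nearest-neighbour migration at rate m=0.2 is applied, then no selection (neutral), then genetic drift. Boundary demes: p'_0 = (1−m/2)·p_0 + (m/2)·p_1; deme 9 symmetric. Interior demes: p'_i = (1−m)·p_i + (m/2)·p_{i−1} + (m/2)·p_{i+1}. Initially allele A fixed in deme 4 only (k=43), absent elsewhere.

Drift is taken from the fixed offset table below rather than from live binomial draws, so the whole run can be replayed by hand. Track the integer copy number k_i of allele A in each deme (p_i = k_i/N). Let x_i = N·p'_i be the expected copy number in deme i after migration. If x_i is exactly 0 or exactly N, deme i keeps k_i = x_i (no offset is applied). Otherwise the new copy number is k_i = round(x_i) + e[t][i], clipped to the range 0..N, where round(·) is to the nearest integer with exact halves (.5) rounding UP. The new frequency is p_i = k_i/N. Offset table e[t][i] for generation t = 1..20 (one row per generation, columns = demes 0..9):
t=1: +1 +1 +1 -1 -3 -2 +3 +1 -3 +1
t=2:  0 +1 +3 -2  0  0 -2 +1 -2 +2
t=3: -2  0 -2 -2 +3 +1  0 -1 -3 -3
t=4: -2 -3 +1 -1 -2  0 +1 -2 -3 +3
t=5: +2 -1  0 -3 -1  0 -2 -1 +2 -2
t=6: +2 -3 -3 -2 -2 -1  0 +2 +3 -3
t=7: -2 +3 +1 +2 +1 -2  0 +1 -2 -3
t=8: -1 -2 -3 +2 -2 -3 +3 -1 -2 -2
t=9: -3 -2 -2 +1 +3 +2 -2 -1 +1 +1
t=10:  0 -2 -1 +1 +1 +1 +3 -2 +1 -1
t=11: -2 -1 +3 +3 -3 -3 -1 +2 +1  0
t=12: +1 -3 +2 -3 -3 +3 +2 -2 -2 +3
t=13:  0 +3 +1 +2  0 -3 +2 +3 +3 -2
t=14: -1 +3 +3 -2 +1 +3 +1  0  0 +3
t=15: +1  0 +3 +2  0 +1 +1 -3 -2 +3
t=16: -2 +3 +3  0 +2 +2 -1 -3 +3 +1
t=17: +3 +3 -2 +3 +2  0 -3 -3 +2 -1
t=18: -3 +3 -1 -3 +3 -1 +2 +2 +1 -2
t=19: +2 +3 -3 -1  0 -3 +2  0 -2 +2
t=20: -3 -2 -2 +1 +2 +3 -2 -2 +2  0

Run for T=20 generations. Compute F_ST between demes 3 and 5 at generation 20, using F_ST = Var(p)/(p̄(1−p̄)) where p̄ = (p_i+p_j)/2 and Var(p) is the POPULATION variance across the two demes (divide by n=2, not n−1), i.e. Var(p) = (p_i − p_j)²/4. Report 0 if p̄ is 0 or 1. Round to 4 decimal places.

t=0: k=[0 0 0 0 43 0 0 0 0 0]
t=1: x=[0.0000 0.0000 0.0000 4.3000 34.4000 4.3000 0.0000 0.0000 0.0000 0.0000] k=[0 0 0 3 31 2 0 0 0 0]
t=2: x=[0.0000 0.0000 0.3000 5.5000 25.3000 4.7000 0.2000 0.0000 0.0000 0.0000] k=[0 0 3 4 25 5 0 0 0 0]
t=3: x=[0.0000 0.3000 2.8000 6.0000 20.9000 6.5000 0.5000 0.0000 0.0000 0.0000] k=[0 0 1 4 24 8 1 0 0 0]
t=4: x=[0.0000 0.1000 1.2000 5.7000 20.4000 8.9000 1.6000 0.1000 0.0000 0.0000] k=[0 0 2 5 18 9 3 0 0 0]
t=5: x=[0.0000 0.2000 2.1000 6.0000 15.8000 9.3000 3.3000 0.3000 0.0000 0.0000] k=[0 0 2 3 15 9 1 0 0 0]
t=6: x=[0.0000 0.2000 1.9000 4.1000 13.2000 8.8000 1.7000 0.1000 0.0000 0.0000] k=[0 0 0 2 11 8 2 2 0 0]
t=7: x=[0.0000 0.0000 0.2000 2.7000 9.8000 7.7000 2.6000 1.8000 0.2000 0.0000] k=[0 0 1 5 11 6 3 3 0 0]
t=8: x=[0.0000 0.1000 1.3000 5.2000 9.9000 6.2000 3.3000 2.7000 0.3000 0.0000] k=[0 0 0 7 8 3 6 2 0 0]
t=9: x=[0.0000 0.0000 0.7000 6.4000 7.4000 3.8000 5.3000 2.2000 0.2000 0.0000] k=[0 0 0 7 10 6 3 1 1 0]
t=10: x=[0.0000 0.0000 0.7000 6.6000 9.3000 6.1000 3.1000 1.2000 0.9000 0.1000] k=[0 0 0 8 10 7 6 0 2 0]
t=11: x=[0.0000 0.0000 0.8000 7.4000 9.5000 7.2000 5.5000 0.8000 1.6000 0.2000] k=[0 0 4 10 7 4 5 3 3 0]
t=12: x=[0.0000 0.4000 4.2000 9.1000 7.0000 4.4000 4.7000 3.2000 2.7000 0.3000] k=[0 0 6 6 4 7 7 1 1 3]
t=13: x=[0.0000 0.6000 5.4000 5.8000 4.5000 6.7000 6.4000 1.6000 1.2000 2.8000] k=[0 4 6 8 5 4 8 5 4 1]
t=14: x=[0.4000 3.8000 6.0000 7.5000 5.2000 4.5000 7.3000 5.2000 3.8000 1.3000] k=[0 7 9 6 6 8 8 5 4 4]
t=15: x=[0.7000 6.5000 8.5000 6.3000 6.2000 7.8000 7.7000 5.2000 4.1000 4.0000] k=[2 7 12 8 6 9 9 2 2 7]
t=16: x=[2.5000 7.0000 11.1000 8.2000 6.5000 8.7000 8.3000 2.7000 2.5000 6.5000] k=[1 10 14 8 9 11 7 0 6 8]
t=17: x=[1.9000 9.5000 13.0000 8.7000 9.1000 10.4000 6.7000 1.3000 5.6000 7.8000] k=[5 13 11 12 11 10 4 0 8 7]
t=18: x=[5.8000 12.0000 11.3000 11.8000 11.0000 9.5000 4.2000 1.2000 7.1000 7.1000] k=[3 15 10 9 14 9 6 3 8 5]
t=19: x=[4.2000 13.3000 10.4000 9.6000 13.0000 9.2000 6.0000 3.8000 7.2000 5.3000] k=[6 16 7 9 13 6 8 4 5 7]
t=20: x=[7.0000 14.1000 8.1000 9.2000 11.9000 6.9000 7.4000 4.5000 5.1000 6.8000] k=[4 12 6 10 14 10 5 3 7 7]

0.0000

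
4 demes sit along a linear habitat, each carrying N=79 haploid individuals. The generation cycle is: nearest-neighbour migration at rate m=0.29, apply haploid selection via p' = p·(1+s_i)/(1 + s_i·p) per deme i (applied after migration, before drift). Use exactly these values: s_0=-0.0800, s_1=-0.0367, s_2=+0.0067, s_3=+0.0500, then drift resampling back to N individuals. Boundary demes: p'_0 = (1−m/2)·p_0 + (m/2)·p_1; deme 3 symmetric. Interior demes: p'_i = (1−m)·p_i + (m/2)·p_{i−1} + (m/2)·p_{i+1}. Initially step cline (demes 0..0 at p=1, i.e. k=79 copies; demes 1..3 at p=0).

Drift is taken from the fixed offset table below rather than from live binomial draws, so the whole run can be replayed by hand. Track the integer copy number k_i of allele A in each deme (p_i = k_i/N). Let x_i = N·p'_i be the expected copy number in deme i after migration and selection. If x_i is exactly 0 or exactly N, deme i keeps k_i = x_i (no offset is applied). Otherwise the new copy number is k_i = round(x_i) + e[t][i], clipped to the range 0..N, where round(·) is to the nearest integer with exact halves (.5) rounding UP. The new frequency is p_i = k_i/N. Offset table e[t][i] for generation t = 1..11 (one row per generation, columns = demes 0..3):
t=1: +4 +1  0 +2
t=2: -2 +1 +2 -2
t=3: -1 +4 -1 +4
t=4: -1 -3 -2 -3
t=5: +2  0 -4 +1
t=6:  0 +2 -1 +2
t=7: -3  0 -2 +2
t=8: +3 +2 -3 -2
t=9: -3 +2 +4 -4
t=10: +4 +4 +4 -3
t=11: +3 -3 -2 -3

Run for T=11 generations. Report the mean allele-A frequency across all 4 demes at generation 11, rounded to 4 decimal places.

t=0: k=[79 0 0 0]
t=1: x=[66.7040 11.0936 0.0000 0.0000] k=[71 12 0 0]
t=2: x=[61.3275 18.2843 1.7514 0.0000] k=[59 19 4 0]
t=3: x=[51.7309 22.0262 5.6298 0.6088] k=[51 26 5 5]
t=4: x=[45.7813 25.9246 8.0934 5.2334] k=[45 23 6 2]
t=5: x=[40.1658 23.1090 7.9325 2.7046] k=[42 23 4 4]
t=6: x=[37.5997 22.3952 6.7964 4.1894] k=[38 24 6 6]
t=7: x=[34.3434 22.8086 8.6614 6.2762] k=[31 23 7 8]
t=8: x=[28.3082 21.2541 9.5208 8.2069] k=[31 23 7 6]
t=9: x=[28.3082 21.2541 9.2293 6.4273] k=[25 23 13 2]
t=10: x=[23.3166 21.2541 12.9270 3.7662] k=[27 25 17 1]
t=11: x=[25.2563 23.5079 15.9247 3.4787] k=[28 21 14 0]

0.1994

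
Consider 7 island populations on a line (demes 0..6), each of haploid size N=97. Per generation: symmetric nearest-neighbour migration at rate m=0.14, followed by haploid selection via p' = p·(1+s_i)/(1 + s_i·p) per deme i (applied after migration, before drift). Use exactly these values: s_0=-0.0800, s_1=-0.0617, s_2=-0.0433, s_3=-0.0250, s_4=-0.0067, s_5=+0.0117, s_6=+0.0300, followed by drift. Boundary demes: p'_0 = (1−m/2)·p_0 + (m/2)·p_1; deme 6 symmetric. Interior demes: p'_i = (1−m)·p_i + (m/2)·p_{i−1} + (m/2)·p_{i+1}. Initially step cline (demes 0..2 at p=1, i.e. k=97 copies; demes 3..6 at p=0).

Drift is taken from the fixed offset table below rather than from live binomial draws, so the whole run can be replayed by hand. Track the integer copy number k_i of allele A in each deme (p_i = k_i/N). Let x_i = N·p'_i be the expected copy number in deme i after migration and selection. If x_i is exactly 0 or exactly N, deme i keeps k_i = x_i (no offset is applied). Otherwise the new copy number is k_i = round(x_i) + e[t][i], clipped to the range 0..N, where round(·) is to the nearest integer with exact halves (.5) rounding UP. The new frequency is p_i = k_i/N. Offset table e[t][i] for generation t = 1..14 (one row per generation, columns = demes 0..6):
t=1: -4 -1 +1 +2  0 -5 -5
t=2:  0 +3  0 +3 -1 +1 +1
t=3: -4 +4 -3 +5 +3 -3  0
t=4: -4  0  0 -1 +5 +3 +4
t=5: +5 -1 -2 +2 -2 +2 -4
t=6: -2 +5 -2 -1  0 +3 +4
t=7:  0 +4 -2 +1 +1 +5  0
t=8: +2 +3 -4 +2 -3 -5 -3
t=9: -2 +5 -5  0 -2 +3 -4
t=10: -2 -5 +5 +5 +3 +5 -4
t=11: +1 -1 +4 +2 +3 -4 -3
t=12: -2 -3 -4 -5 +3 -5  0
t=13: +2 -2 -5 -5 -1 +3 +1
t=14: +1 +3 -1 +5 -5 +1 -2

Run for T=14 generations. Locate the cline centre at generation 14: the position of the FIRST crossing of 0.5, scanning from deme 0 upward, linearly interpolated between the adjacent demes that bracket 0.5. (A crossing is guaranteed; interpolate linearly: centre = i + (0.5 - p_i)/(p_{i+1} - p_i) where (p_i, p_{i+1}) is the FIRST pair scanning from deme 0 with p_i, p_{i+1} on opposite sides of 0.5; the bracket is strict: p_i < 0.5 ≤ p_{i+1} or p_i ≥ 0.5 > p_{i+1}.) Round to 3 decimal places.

2.033

t=0: k=[97 97 97 0 0 0 0]
t=1: x=[97.0000 97.0000 89.9251 6.6319 0.0000 0.0000 0.0000] k=[97 97 91 9 0 0 0]
t=2: x=[97.0000 96.5525 85.2298 13.8075 0.6258 0.0000 0.0000] k=[97 97 85 17 0 0 0]
t=3: x=[97.0000 96.1053 80.4822 20.1626 1.1821 0.0000 0.0000] k=[97 97 77 25 4 0 0]
t=4: x=[97.0000 95.5094 73.9922 26.6776 5.1571 0.2833 0.0000] k=[97 96 74 26 10 3 0]
t=5: x=[96.9239 94.3720 71.3537 27.7359 10.5665 3.3171 0.2163] k=[97 93 69 30 9 5 0]
t=6: x=[96.6957 91.2659 67.0413 30.7261 10.1289 4.9847 0.3605] k=[95 96 65 30 10 8 4]
t=7: x=[94.9058 93.5545 63.7597 30.5180 11.1933 7.9444 4.4026] k=[95 97 62 32 12 13 4]
t=8: x=[94.9816 94.2445 61.3580 32.1535 13.3922 12.4255 4.7621] k=[97 97 57 34 10 7 2]
t=9: x=[97.0000 94.0215 57.1550 33.3736 11.4022 6.9345 2.4187] k=[97 97 52 33 9 10 0]
t=10: x=[97.0000 93.6500 52.7571 32.1039 10.6859 9.3276 0.7208] k=[97 89 58 37 14 14 0]
t=11: x=[96.3916 86.8244 57.6694 36.2832 15.5221 13.1517 1.0091] k=[97 86 62 38 19 9 0]
t=12: x=[96.1636 84.4085 61.0038 37.7645 19.5250 9.1661 0.6488] k=[94 81 57 33 23 4 1]
t=13: x=[92.7648 79.3282 55.9557 33.4232 22.2545 5.1767 1.2458] k=[95 77 51 28 21 8 2]
t=14: x=[93.4668 75.3892 50.1388 28.6067 20.4712 8.5805 2.4907] k=[94 78 49 34 15 10 0]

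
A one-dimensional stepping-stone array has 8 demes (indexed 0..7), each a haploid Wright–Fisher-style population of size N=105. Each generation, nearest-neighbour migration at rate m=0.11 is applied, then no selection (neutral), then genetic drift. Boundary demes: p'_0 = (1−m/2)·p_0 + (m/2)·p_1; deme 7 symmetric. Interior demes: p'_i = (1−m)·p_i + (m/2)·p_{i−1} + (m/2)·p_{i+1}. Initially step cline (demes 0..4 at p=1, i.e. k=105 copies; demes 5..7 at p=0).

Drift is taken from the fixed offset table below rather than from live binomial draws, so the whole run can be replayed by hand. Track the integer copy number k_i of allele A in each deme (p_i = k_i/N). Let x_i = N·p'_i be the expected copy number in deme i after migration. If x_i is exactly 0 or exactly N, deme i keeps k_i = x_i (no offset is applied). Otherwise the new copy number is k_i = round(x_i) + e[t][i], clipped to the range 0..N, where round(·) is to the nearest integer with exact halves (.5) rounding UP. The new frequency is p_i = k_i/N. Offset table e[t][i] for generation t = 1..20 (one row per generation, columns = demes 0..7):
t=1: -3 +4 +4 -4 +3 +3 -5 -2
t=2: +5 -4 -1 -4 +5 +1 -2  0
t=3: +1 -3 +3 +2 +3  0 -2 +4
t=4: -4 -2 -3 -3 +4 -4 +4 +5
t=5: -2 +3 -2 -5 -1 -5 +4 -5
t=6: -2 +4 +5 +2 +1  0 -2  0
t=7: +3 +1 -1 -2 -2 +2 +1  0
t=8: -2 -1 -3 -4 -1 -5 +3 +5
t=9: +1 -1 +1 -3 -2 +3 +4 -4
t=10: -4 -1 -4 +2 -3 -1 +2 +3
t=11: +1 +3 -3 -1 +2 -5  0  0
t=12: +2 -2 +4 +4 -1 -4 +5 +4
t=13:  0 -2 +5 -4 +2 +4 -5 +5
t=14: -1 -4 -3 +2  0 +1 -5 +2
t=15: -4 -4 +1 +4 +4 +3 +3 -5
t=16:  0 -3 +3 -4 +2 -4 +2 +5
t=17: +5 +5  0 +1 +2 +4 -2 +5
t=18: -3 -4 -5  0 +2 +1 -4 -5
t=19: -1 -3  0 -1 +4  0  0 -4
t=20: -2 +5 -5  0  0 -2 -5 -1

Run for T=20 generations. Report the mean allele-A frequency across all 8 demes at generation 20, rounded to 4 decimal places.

t=0: k=[105 105 105 105 105 0 0 0]
t=1: x=[105.0000 105.0000 105.0000 105.0000 99.2250 5.7750 0.0000 0.0000] k=[105 105 105 105 102 9 0 0]
t=2: x=[105.0000 105.0000 105.0000 104.8350 97.0500 13.6200 0.4950 0.0000] k=[105 105 105 101 102 15 0 0]
t=3: x=[105.0000 105.0000 104.7800 101.2750 97.1600 18.9600 0.8250 0.0000] k=[105 105 105 103 100 19 0 0]
t=4: x=[105.0000 105.0000 104.8900 102.9450 95.7100 22.4100 1.0450 0.0000] k=[105 105 102 100 100 18 5 0]
t=5: x=[105.0000 104.8350 102.0550 100.1100 95.4900 21.7950 5.4400 0.2750] k=[105 105 100 95 94 17 9 0]
t=6: x=[105.0000 104.7250 100.0000 95.2200 89.8200 20.7950 8.9450 0.4950] k=[105 105 105 97 91 21 7 0]
t=7: x=[105.0000 105.0000 104.5600 97.1100 87.4800 24.0800 7.3850 0.3850] k=[105 105 104 95 85 26 8 0]
t=8: x=[105.0000 104.9450 103.5600 94.9450 82.3050 28.2550 8.5500 0.4400] k=[105 104 101 91 81 23 12 5]
t=9: x=[104.9450 103.8900 100.6150 91.0000 78.3600 25.5850 12.2200 5.3850] k=[105 103 102 88 76 29 16 1]
t=10: x=[104.8900 103.0550 101.2850 88.1100 74.0750 30.8700 15.8900 1.8250] k=[101 102 97 90 71 30 18 5]
t=11: x=[101.0550 101.6700 96.8900 89.3400 69.7900 31.5950 17.9450 5.7150] k=[102 105 94 88 72 27 18 6]
t=12: x=[102.1650 104.2300 94.2750 87.4500 70.4050 28.9800 17.8350 6.6600] k=[104 102 98 91 69 25 23 11]
t=13: x=[103.8900 101.8900 97.8350 90.1750 67.7900 27.3100 22.4500 11.6600] k=[104 100 103 86 70 31 17 17]
t=14: x=[103.7800 100.3850 101.9000 86.0550 68.7350 32.3750 17.7700 17.0000] k=[103 96 99 88 69 33 13 19]
t=15: x=[102.6150 96.5500 98.2300 87.5600 68.0650 33.8800 14.4300 18.6700] k=[99 93 99 92 72 37 17 14]
t=16: x=[98.6700 93.6600 98.2850 91.2850 71.1750 37.8250 17.9350 14.1650] k=[99 91 101 87 73 34 20 19]
t=17: x=[98.5600 91.9900 99.6800 87.0000 71.6250 35.3750 20.7150 19.0550] k=[104 97 100 88 74 39 19 24]
t=18: x=[103.6150 97.5500 99.1750 87.8900 72.8450 39.8250 20.3750 23.7250] k=[101 94 94 88 75 41 16 19]
t=19: x=[100.6150 94.3850 93.6700 87.6150 73.8450 41.4950 17.5400 18.8350] k=[100 91 94 87 78 41 18 15]
t=20: x=[99.5050 91.6600 93.4500 86.8900 76.4600 41.7700 19.1000 15.1650] k=[98 97 88 87 76 40 14 14]

0.6119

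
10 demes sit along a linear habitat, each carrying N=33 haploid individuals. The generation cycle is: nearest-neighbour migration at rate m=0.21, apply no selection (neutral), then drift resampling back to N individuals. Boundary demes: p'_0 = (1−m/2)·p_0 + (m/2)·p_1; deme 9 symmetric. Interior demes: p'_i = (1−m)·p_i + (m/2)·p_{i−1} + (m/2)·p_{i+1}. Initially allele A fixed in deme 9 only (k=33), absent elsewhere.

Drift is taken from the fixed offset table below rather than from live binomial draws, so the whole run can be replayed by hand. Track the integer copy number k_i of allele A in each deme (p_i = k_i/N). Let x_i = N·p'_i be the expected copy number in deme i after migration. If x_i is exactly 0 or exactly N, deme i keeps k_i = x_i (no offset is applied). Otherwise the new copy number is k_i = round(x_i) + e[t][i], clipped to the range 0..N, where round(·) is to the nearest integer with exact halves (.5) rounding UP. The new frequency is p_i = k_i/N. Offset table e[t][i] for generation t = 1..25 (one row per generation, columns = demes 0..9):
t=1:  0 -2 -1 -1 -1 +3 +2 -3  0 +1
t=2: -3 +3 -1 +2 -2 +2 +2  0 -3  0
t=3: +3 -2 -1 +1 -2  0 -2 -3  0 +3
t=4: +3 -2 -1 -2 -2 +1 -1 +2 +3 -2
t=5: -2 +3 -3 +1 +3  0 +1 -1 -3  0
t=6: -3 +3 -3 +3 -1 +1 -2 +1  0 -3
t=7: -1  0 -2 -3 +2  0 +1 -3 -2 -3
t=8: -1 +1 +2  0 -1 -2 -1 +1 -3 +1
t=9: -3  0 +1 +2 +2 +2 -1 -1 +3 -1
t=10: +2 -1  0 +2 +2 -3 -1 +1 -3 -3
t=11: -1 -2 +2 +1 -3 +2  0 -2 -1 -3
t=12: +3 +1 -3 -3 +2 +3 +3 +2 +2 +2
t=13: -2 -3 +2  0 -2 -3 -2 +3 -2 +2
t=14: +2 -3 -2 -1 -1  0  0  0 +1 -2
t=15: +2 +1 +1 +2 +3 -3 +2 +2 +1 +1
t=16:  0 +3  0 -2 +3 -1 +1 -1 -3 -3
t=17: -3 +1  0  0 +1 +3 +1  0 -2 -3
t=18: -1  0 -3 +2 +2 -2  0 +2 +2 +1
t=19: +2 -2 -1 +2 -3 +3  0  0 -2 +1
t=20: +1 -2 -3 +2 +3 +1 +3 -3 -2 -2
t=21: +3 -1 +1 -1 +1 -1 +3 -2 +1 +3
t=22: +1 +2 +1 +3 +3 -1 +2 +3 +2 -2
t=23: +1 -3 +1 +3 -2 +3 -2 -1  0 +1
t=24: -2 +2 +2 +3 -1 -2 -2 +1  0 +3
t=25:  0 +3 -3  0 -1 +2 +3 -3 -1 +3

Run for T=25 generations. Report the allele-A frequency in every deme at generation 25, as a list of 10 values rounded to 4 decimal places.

t=0: k=[0 0 0 0 0 0 0 0 0 33]
t=1: x=[0.0000 0.0000 0.0000 0.0000 0.0000 0.0000 0.0000 0.0000 3.4650 29.5350] k=[0 0 0 0 0 0 0 0 3 31]
t=2: x=[0.0000 0.0000 0.0000 0.0000 0.0000 0.0000 0.0000 0.3150 5.6250 28.0600] k=[0 0 0 0 0 0 0 0 3 28]
t=3: x=[0.0000 0.0000 0.0000 0.0000 0.0000 0.0000 0.0000 0.3150 5.3100 25.3750] k=[0 0 0 0 0 0 0 0 5 28]
t=4: x=[0.0000 0.0000 0.0000 0.0000 0.0000 0.0000 0.0000 0.5250 6.8900 25.5850] k=[0 0 0 0 0 0 0 3 10 24]
t=5: x=[0.0000 0.0000 0.0000 0.0000 0.0000 0.0000 0.3150 3.4200 10.7350 22.5300] k=[0 0 0 0 0 0 1 2 8 23]
t=6: x=[0.0000 0.0000 0.0000 0.0000 0.0000 0.1050 1.0000 2.5250 8.9450 21.4250] k=[0 0 0 0 0 1 0 4 9 18]
t=7: x=[0.0000 0.0000 0.0000 0.0000 0.1050 0.7900 0.5250 4.1050 9.4200 17.0550] k=[0 0 0 0 2 1 2 1 7 14]
t=8: x=[0.0000 0.0000 0.0000 0.2100 1.6850 1.2100 1.7900 1.7350 7.1050 13.2650] k=[0 0 0 0 1 0 1 3 4 14]
t=9: x=[0.0000 0.0000 0.0000 0.1050 0.7900 0.2100 1.1050 2.8950 4.9450 12.9500] k=[0 0 0 2 3 2 0 2 8 12]
t=10: x=[0.0000 0.0000 0.2100 1.8950 2.7900 1.8950 0.4200 2.4200 7.7900 11.5800] k=[0 0 0 4 5 0 0 3 5 9]
t=11: x=[0.0000 0.0000 0.4200 3.6850 4.3700 0.5250 0.3150 2.8950 5.2100 8.5800] k=[0 0 2 5 1 3 0 1 4 6]
t=12: x=[0.0000 0.2100 2.1050 4.2650 1.6300 2.4750 0.4200 1.2100 3.8950 5.7900] k=[0 1 0 1 4 5 3 3 6 8]
t=13: x=[0.1050 0.7900 0.2100 1.2100 3.7900 4.6850 3.2100 3.3150 5.8950 7.7900] k=[0 0 2 1 2 2 1 6 4 10]
t=14: x=[0.0000 0.2100 1.6850 1.2100 1.8950 1.8950 1.6300 5.2650 4.8400 9.3700] k=[0 0 0 0 1 2 2 5 6 7]
t=15: x=[0.0000 0.0000 0.0000 0.1050 1.0000 1.8950 2.3150 4.7900 6.0000 6.8950] k=[0 0 0 2 4 0 4 7 7 8]
t=16: x=[0.0000 0.0000 0.2100 2.0000 3.3700 0.8400 3.8950 6.6850 7.1050 7.8950] k=[0 0 0 0 6 0 5 6 4 5]
t=17: x=[0.0000 0.0000 0.0000 0.6300 4.7400 1.1550 4.5800 5.6850 4.3150 4.8950] k=[0 0 0 1 6 4 6 6 2 2]
t=18: x=[0.0000 0.0000 0.1050 1.4200 5.2650 4.4200 5.7900 5.5800 2.4200 2.0000] k=[0 0 0 3 7 2 6 8 4 3]
t=19: x=[0.0000 0.0000 0.3150 3.1050 6.0550 2.9450 5.7900 7.3700 4.3150 3.1050] k=[0 0 0 5 3 6 6 7 2 4]
t=20: x=[0.0000 0.0000 0.5250 4.2650 3.5250 5.6850 6.1050 6.3700 2.7350 3.7900] k=[0 0 0 6 7 7 9 3 1 2]
t=21: x=[0.0000 0.0000 0.6300 5.4750 6.8950 7.2100 8.1600 3.4200 1.3150 1.8950] k=[0 0 2 4 8 6 11 1 2 5]
t=22: x=[0.0000 0.2100 2.0000 4.2100 7.3700 6.7350 9.4250 2.1550 2.2100 4.6850] k=[0 2 3 7 10 6 11 5 4 3]
t=23: x=[0.2100 1.8950 3.3150 6.8950 9.2650 6.9450 9.8450 5.5250 4.0000 3.1050] k=[1 0 4 10 7 10 8 5 4 4]
t=24: x=[0.8950 0.5250 4.2100 9.0550 7.6300 9.4750 7.8950 5.2100 4.1050 4.0000] k=[0 3 6 12 7 7 6 6 4 7]
t=25: x=[0.3150 3.0000 6.3150 10.8450 7.5250 6.8950 6.1050 5.7900 4.5250 6.6850] k=[0 6 3 11 7 9 9 3 4 10]

[0.0000, 0.1818, 0.0909, 0.3333, 0.2121, 0.2727, 0.2727, 0.0909, 0.1212, 0.3030]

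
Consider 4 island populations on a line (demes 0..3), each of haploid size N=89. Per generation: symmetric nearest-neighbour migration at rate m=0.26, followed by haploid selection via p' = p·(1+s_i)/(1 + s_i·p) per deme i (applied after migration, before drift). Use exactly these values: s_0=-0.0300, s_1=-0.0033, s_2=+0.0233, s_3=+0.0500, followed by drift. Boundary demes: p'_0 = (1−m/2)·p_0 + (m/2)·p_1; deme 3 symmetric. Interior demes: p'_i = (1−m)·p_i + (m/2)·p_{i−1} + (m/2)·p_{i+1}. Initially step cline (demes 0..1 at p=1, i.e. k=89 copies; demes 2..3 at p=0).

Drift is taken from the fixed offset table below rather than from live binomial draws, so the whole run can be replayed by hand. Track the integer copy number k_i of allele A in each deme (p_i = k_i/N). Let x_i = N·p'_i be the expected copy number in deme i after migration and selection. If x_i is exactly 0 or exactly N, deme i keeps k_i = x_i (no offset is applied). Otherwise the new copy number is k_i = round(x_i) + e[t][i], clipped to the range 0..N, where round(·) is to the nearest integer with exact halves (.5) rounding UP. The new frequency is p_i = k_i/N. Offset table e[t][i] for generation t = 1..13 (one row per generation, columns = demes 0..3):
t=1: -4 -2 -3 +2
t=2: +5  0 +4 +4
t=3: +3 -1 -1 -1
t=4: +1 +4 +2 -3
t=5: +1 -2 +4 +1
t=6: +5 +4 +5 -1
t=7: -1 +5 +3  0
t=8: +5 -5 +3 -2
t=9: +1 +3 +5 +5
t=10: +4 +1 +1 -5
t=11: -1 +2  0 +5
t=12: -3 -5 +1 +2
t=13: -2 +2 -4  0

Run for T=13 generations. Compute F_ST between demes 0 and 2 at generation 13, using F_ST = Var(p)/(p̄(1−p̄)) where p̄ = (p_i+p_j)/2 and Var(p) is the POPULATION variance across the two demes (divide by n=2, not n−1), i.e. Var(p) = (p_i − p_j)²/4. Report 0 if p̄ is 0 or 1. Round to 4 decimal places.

0.0924

t=0: k=[89 89 0 0]
t=1: x=[89.0000 77.3967 11.8038 0.0000] k=[89 75 9 0]
t=2: x=[87.1249 68.1873 16.7205 1.2277] k=[89 68 21 5]
t=3: x=[86.1882 64.5614 25.4465 7.4045] k=[89 64 24 6]
t=4: x=[85.6533 61.9879 27.2939 8.7162] k=[87 66 29 6]
t=5: x=[84.1317 63.8604 31.2857 9.3921] k=[85 62 35 10]
t=6: x=[81.8113 61.4171 35.7515 13.8097] k=[87 65 41 13]
t=7: x=[83.9981 64.6816 40.9888 17.3102] k=[83 70 44 17]
t=8: x=[81.0933 68.2575 44.3824 21.2902] k=[86 63 47 19]
t=9: x=[82.8376 63.8504 45.9521 23.4734] k=[84 67 51 28]
t=10: x=[81.5856 67.0754 50.5936 31.9827] k=[86 68 52 27]
t=11: x=[83.5050 68.2074 51.3313 31.2317] k=[83 70 51 36]
t=12: x=[81.0933 69.1691 52.0188 39.0157] k=[78 64 53 41]
t=13: x=[75.8421 64.3311 53.3633 43.6445] k=[74 66 49 44]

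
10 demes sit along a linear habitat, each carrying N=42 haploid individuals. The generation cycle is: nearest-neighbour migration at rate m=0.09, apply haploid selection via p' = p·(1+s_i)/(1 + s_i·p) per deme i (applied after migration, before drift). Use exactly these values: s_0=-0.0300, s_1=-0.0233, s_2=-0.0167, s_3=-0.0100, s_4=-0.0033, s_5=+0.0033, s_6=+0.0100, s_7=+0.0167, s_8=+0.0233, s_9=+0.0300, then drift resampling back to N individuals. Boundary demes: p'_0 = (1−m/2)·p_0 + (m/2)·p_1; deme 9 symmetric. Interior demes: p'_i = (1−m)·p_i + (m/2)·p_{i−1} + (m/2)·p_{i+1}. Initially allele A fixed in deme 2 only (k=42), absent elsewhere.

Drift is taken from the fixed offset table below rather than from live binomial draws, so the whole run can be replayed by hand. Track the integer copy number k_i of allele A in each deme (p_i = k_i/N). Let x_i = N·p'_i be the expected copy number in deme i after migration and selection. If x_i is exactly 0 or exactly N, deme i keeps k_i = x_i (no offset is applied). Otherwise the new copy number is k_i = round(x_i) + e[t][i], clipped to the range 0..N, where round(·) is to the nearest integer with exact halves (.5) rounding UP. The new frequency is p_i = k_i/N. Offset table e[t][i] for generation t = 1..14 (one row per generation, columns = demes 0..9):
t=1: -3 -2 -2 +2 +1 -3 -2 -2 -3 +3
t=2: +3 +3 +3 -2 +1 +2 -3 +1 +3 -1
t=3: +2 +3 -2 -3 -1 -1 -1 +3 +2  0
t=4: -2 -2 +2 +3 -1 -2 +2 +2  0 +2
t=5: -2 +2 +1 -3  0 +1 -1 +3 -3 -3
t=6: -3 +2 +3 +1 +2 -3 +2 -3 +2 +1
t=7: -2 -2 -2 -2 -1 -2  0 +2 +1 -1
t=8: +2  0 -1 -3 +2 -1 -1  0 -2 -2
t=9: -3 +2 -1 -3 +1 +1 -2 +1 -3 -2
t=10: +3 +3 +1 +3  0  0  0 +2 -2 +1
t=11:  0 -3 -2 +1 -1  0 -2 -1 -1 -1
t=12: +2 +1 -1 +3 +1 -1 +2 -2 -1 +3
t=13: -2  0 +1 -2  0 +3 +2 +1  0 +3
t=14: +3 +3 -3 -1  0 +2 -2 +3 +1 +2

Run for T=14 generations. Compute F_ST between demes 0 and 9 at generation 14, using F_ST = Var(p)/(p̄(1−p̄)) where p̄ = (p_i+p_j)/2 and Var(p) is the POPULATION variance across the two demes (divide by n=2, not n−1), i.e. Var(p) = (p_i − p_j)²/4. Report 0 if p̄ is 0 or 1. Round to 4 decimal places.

t=0: k=[0 0 42 0 0 0 0 0 0 0]
t=1: x=[0.0000 1.8479 38.1617 1.8719 0.0000 0.0000 0.0000 0.0000 0.0000 0.0000] k=[0 0 36 4 0 0 0 0 0 0]
t=2: x=[0.0000 1.5837 32.8198 5.2139 0.1794 0.0000 0.0000 0.0000 0.0000 0.0000] k=[0 5 36 3 1 0 0 0 0 0]
t=3: x=[0.2183 6.0469 33.0015 4.3556 1.0416 0.0451 0.0000 0.0000 0.0000 0.0000] k=[2 9 31 1 0 0 0 0 0 0]
t=4: x=[2.2493 9.5006 28.5062 2.2832 0.0449 0.0000 0.0000 0.0000 0.0000 0.0000] k=[0 8 31 5 0 0 0 0 0 0]
t=5: x=[0.3493 8.5138 28.6421 5.8939 0.2243 0.0000 0.0000 0.0000 0.0000 0.0000] k=[0 11 30 3 0 0 0 0 0 0]
t=6: x=[0.4803 11.1657 27.7720 4.0431 0.1346 0.0000 0.0000 0.0000 0.0000 0.0000] k=[0 13 31 5 2 0 0 0 0 0]
t=7: x=[0.5677 13.0123 28.8685 5.9832 2.0386 0.0903 0.0000 0.0000 0.0000 0.0000] k=[0 11 27 4 1 0 0 0 0 0]
t=8: x=[0.4803 11.0322 25.0751 4.8567 1.0865 0.0451 0.0000 0.0000 0.0000 0.0000] k=[2 11 24 2 3 0 0 0 0 0]
t=9: x=[2.3369 10.9877 22.2489 3.0068 2.8113 0.1354 0.0000 0.0000 0.0000 0.0000] k=[0 13 21 0 4 1 0 0 0 0]
t=10: x=[0.5677 12.5664 19.5189 1.1140 3.6739 1.0935 0.0454 0.0000 0.0000 0.0000] k=[4 16 21 4 4 1 0 0 0 0]
t=11: x=[4.4181 15.4540 19.8336 4.7227 3.8534 1.0935 0.0454 0.0000 0.0000 0.0000] k=[4 12 18 6 3 1 0 0 0 0]
t=12: x=[4.2424 11.7099 17.0193 6.3506 3.0357 1.0484 0.0454 0.0000 0.0000 0.0000] k=[6 13 16 9 4 0 2 0 0 0]
t=13: x=[6.1533 12.6110 15.3854 9.0186 4.0329 0.2709 1.8374 0.0915 0.0000 0.0000] k=[4 13 16 7 4 3 4 1 0 0]
t=14: x=[4.2863 12.5218 15.2958 7.2098 4.0778 3.0994 3.8547 1.1077 0.0460 0.0000] k=[7 16 12 6 4 5 2 4 1 0]

0.0909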